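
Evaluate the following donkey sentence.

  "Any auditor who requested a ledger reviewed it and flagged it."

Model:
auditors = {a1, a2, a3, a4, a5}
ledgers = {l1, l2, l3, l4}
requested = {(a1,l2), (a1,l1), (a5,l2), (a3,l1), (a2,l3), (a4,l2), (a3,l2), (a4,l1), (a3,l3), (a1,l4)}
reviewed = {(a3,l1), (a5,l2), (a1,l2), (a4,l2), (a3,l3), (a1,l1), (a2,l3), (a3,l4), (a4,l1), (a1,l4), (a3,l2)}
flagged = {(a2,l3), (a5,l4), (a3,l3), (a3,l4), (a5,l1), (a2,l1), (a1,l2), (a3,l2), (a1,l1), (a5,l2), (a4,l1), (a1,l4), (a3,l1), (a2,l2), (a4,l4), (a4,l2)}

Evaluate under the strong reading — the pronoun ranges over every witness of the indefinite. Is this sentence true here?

True

"it" takes "a ledger" as antecedent — a donkey pronoun bound across the clause boundary.
Strong reading: for every (a,l) with requested(a,l), reviewed(a,l) ∧ flagged(a,l).
Restrictor pairs: (a1,l1) ✓  (a1,l2) ✓  (a1,l4) ✓  (a2,l3) ✓  (a3,l1) ✓  (a3,l2) ✓  (a3,l3) ✓  (a4,l1) ✓  (a4,l2) ✓  (a5,l2) ✓
Every restrictor pair satisfies the scope.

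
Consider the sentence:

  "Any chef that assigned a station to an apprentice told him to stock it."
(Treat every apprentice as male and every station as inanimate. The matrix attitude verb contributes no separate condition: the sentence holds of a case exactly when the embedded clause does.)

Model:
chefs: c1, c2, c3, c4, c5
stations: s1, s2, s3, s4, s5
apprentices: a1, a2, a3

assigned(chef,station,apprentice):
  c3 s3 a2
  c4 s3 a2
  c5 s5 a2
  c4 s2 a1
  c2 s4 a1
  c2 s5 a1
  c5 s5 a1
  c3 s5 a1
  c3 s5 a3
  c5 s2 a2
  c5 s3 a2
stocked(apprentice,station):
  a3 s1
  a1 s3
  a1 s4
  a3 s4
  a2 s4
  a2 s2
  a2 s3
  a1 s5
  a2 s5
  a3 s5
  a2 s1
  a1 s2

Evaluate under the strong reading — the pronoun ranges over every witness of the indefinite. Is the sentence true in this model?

True

"him" takes "an apprentice" as antecedent and "it" takes "a station"; both are donkey pronouns co-varying with the restrictor.
Strong reading: for every (c,s,a) with assigned(c,s,a), stocked(a,s).
Restrictor triples: (c2,s4,a1)→stocked(a1,s4) ✓  (c2,s5,a1)→stocked(a1,s5) ✓  (c3,s3,a2)→stocked(a2,s3) ✓  (c3,s5,a1)→stocked(a1,s5) ✓  (c3,s5,a3)→stocked(a3,s5) ✓  (c4,s2,a1)→stocked(a1,s2) ✓  (c4,s3,a2)→stocked(a2,s3) ✓  (c5,s2,a2)→stocked(a2,s2) ✓  (c5,s3,a2)→stocked(a2,s3) ✓  (c5,s5,a1)→stocked(a1,s5) ✓  (c5,s5,a2)→stocked(a2,s5) ✓
Every restrictor triple satisfies the scope.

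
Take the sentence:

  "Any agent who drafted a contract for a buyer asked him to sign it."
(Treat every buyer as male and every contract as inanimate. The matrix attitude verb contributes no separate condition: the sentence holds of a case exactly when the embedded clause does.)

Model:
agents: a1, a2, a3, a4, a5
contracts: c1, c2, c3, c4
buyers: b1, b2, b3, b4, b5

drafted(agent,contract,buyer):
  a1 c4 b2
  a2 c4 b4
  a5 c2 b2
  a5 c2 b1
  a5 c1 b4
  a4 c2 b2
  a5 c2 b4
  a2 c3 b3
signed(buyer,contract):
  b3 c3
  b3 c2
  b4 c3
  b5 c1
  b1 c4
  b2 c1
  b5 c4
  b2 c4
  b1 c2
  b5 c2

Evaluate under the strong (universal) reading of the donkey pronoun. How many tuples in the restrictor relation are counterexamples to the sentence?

5

"him" takes "a buyer" as antecedent and "it" takes "a contract"; both are donkey pronouns co-varying with the restrictor.
Strong reading: for every (a,c,b) with drafted(a,c,b), signed(b,c).
Restrictor triples: (a1,c4,b2)→signed(b2,c4) ✓  (a2,c3,b3)→signed(b3,c3) ✓  (a2,c4,b4)→signed(b4,c4) ✗  (a4,c2,b2)→signed(b2,c2) ✗  (a5,c1,b4)→signed(b4,c1) ✗  (a5,c2,b1)→signed(b1,c2) ✓  (a5,c2,b2)→signed(b2,c2) ✗  (a5,c2,b4)→signed(b4,c2) ✗
Counterexamples (restrictor triples failing the scope): 5.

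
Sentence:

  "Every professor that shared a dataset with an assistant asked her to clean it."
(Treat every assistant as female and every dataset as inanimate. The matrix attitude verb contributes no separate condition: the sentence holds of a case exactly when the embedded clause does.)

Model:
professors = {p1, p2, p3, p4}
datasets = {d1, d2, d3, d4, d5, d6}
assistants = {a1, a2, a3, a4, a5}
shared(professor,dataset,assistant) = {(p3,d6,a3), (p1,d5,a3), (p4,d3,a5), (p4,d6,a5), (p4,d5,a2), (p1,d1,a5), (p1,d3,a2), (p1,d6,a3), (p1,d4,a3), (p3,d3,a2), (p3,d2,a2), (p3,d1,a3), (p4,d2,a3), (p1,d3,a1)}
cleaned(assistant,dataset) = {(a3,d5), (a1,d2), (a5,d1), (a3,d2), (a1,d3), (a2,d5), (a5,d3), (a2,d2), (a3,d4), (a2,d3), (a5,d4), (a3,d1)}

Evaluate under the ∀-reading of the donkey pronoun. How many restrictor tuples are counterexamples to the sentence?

3

"her" takes "an assistant" as antecedent and "it" takes "a dataset"; both are donkey pronouns co-varying with the restrictor.
Strong reading: for every (p,d,a) with shared(p,d,a), cleaned(a,d).
Restrictor triples: (p1,d1,a5)→cleaned(a5,d1) ✓  (p1,d3,a1)→cleaned(a1,d3) ✓  (p1,d3,a2)→cleaned(a2,d3) ✓  (p1,d4,a3)→cleaned(a3,d4) ✓  (p1,d5,a3)→cleaned(a3,d5) ✓  (p1,d6,a3)→cleaned(a3,d6) ✗  (p3,d1,a3)→cleaned(a3,d1) ✓  (p3,d2,a2)→cleaned(a2,d2) ✓  (p3,d3,a2)→cleaned(a2,d3) ✓  (p3,d6,a3)→cleaned(a3,d6) ✗  (p4,d2,a3)→cleaned(a3,d2) ✓  (p4,d3,a5)→cleaned(a5,d3) ✓  (p4,d5,a2)→cleaned(a2,d5) ✓  (p4,d6,a5)→cleaned(a5,d6) ✗
Counterexamples (restrictor triples failing the scope): 3.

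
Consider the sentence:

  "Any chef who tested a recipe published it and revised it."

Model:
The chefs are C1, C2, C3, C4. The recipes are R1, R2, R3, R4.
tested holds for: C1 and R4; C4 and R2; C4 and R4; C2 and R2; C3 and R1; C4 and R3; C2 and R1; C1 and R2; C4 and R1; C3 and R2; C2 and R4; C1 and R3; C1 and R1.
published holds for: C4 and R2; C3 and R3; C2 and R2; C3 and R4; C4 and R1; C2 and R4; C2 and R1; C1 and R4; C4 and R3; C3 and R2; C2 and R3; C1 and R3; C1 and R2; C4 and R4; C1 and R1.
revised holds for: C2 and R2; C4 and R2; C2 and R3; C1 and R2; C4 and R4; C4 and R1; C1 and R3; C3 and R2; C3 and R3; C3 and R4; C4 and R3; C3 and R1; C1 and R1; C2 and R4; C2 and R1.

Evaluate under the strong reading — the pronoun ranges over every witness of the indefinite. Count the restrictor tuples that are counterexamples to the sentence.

"it" takes "a recipe" as antecedent — a donkey pronoun bound across the clause boundary.
Strong reading: for every (c,r) with tested(c,r), published(c,r) ∧ revised(c,r).
Restrictor pairs: (C1,R1) ✓  (C1,R2) ✓  (C1,R3) ✓  (C1,R4) ✗  (C2,R1) ✓  (C2,R2) ✓  (C2,R4) ✓  (C3,R1) ✗  (C3,R2) ✓  (C4,R1) ✓  (C4,R2) ✓  (C4,R3) ✓  (C4,R4) ✓
Counterexamples (restrictor pairs failing the scope): 2.

2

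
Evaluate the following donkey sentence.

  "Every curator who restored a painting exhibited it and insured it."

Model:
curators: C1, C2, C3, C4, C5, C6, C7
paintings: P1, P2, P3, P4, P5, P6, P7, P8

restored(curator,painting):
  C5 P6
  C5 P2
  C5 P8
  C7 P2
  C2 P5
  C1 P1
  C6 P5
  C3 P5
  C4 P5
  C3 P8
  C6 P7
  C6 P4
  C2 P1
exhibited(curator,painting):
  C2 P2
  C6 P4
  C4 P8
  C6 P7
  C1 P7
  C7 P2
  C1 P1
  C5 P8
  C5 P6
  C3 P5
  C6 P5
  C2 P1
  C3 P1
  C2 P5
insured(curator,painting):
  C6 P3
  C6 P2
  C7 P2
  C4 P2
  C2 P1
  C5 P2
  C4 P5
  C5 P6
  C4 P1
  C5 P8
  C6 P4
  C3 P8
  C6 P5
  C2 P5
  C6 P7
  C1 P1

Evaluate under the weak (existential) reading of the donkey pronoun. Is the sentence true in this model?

"it" takes "a painting" as antecedent — a donkey pronoun bound across the clause boundary.
Weak reading: every curator c with some restored-painting has at least one restored-painting p such that exhibited(c,p) ∧ insured(c,p).
Per curator: C1:✓  C2:✓  C3:✗  C4:✗  C5:✓  C6:✓  C7:✓
C3 has no witness among its restored-paintings.

False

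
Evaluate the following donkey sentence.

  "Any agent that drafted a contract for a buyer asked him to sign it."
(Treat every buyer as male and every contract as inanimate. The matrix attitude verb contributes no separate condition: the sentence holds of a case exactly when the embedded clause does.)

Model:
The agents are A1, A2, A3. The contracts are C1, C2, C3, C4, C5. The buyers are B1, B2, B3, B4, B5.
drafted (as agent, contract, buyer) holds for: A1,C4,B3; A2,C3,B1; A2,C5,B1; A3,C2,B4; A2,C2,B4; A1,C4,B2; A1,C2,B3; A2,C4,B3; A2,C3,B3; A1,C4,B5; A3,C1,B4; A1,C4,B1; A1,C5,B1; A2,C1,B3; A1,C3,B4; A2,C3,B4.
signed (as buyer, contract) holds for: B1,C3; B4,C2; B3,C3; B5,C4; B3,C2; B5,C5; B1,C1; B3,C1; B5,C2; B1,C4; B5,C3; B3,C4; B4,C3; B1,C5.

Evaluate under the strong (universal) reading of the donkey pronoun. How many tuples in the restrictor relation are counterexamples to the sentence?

2

"him" takes "a buyer" as antecedent and "it" takes "a contract"; both are donkey pronouns co-varying with the restrictor.
Strong reading: for every (a,c,b) with drafted(a,c,b), signed(b,c).
Restrictor triples: (A1,C2,B3)→signed(B3,C2) ✓  (A1,C3,B4)→signed(B4,C3) ✓  (A1,C4,B1)→signed(B1,C4) ✓  (A1,C4,B2)→signed(B2,C4) ✗  (A1,C4,B3)→signed(B3,C4) ✓  (A1,C4,B5)→signed(B5,C4) ✓  (A1,C5,B1)→signed(B1,C5) ✓  (A2,C1,B3)→signed(B3,C1) ✓  (A2,C2,B4)→signed(B4,C2) ✓  (A2,C3,B1)→signed(B1,C3) ✓  (A2,C3,B3)→signed(B3,C3) ✓  (A2,C3,B4)→signed(B4,C3) ✓  (A2,C4,B3)→signed(B3,C4) ✓  (A2,C5,B1)→signed(B1,C5) ✓  (A3,C1,B4)→signed(B4,C1) ✗  (A3,C2,B4)→signed(B4,C2) ✓
Counterexamples (restrictor triples failing the scope): 2.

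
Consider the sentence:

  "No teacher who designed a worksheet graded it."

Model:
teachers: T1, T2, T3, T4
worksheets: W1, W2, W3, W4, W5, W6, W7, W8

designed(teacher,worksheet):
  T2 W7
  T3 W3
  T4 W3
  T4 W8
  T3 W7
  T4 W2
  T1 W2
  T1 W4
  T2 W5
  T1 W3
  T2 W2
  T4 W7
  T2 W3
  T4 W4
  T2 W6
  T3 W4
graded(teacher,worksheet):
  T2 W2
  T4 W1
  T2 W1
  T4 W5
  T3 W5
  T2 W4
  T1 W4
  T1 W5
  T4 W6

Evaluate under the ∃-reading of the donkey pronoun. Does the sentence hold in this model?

"it" takes "a worksheet" as antecedent — a donkey pronoun bound across the clause boundary.
Truth condition: for no (t,w) with designed(t,w) does graded(t,w) hold.
Restrictor pairs — does the scope hold? (T1,W2):fails  (T1,W3):fails  (T1,W4):holds  (T2,W2):holds  (T2,W3):fails  (T2,W5):fails  (T2,W6):fails  (T2,W7):fails  (T3,W3):fails  (T3,W4):fails  (T3,W7):fails  (T4,W2):fails  (T4,W3):fails  (T4,W4):fails  (T4,W7):fails  (T4,W8):fails
Scope holds for 2 pair(s), so the sentence is false.

False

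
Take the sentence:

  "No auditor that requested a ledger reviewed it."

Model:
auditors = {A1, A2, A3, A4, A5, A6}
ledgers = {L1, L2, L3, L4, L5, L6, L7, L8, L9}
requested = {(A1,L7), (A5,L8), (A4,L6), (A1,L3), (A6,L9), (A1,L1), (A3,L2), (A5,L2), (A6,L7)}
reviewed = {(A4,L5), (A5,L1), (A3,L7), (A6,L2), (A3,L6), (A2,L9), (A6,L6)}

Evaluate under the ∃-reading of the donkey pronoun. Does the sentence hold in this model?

"it" takes "a ledger" as antecedent — a donkey pronoun bound across the clause boundary.
Truth condition: for no (a,l) with requested(a,l) does reviewed(a,l) hold.
Restrictor pairs — does the scope hold? (A1,L1):fails  (A1,L3):fails  (A1,L7):fails  (A3,L2):fails  (A4,L6):fails  (A5,L2):fails  (A5,L8):fails  (A6,L7):fails  (A6,L9):fails
Scope holds for no restrictor pair, so the sentence is true.

True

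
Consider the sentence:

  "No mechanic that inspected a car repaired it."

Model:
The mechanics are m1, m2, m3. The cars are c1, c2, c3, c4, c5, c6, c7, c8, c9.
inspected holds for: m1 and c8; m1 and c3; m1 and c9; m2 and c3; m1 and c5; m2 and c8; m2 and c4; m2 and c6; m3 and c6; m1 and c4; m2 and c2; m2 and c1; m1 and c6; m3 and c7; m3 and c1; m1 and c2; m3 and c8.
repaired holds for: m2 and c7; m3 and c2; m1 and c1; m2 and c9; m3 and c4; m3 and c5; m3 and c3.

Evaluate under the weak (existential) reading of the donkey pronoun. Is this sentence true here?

True

"it" takes "a car" as antecedent — a donkey pronoun bound across the clause boundary.
Truth condition: for no (m,c) with inspected(m,c) does repaired(m,c) hold.
Restrictor pairs — does the scope hold? (m1,c2):fails  (m1,c3):fails  (m1,c4):fails  (m1,c5):fails  (m1,c6):fails  (m1,c8):fails  (m1,c9):fails  (m2,c1):fails  (m2,c2):fails  (m2,c3):fails  (m2,c4):fails  (m2,c6):fails  (m2,c8):fails  (m3,c1):fails  (m3,c6):fails  (m3,c7):fails  (m3,c8):fails
Scope holds for no restrictor pair, so the sentence is true.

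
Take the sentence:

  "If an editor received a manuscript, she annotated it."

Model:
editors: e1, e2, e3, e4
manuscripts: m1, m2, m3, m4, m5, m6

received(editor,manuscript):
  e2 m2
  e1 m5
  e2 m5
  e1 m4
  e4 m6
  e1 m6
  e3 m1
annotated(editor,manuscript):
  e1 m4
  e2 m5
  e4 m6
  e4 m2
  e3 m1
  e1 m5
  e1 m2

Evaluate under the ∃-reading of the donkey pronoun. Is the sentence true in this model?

"it" takes "a manuscript" as antecedent — a donkey pronoun bound across the clause boundary.
Weak reading: every editor e with some received-manuscript has at least one received-manuscript m such that annotated(e,m).
Per editor: e1:✓  e2:✓  e3:✓  e4:✓
Every editor in the restrictor has a witness.

True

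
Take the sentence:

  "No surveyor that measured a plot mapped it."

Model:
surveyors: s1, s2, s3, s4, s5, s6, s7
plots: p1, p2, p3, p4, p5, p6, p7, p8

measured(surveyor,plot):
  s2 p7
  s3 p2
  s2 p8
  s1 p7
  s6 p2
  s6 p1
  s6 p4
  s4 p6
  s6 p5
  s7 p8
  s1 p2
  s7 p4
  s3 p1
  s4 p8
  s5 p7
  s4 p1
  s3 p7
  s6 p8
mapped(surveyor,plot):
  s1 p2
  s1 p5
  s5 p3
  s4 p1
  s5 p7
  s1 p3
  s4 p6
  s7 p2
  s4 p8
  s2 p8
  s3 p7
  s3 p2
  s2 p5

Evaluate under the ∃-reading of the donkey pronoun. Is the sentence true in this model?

"it" takes "a plot" as antecedent — a donkey pronoun bound across the clause boundary.
Truth condition: for no (s,p) with measured(s,p) does mapped(s,p) hold.
Restrictor pairs — does the scope hold? (s1,p2):holds  (s1,p7):fails  (s2,p7):fails  (s2,p8):holds  (s3,p1):fails  (s3,p2):holds  (s3,p7):holds  (s4,p1):holds  (s4,p6):holds  (s4,p8):holds  (s5,p7):holds  (s6,p1):fails  (s6,p2):fails  (s6,p4):fails  (s6,p5):fails  (s6,p8):fails  (s7,p4):fails  (s7,p8):fails
Scope holds for 8 pair(s), so the sentence is false.

False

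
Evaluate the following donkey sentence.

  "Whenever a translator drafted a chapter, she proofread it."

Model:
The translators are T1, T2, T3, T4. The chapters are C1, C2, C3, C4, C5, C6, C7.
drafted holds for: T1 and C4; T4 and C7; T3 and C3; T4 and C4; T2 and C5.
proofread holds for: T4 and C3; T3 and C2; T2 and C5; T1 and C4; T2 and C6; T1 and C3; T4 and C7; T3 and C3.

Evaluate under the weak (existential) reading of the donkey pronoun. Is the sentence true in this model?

"it" takes "a chapter" as antecedent — a donkey pronoun bound across the clause boundary.
Weak reading: every translator t with some drafted-chapter has at least one drafted-chapter c such that proofread(t,c).
Per translator: T1:✓  T2:✓  T3:✓  T4:✓
Every translator in the restrictor has a witness.

True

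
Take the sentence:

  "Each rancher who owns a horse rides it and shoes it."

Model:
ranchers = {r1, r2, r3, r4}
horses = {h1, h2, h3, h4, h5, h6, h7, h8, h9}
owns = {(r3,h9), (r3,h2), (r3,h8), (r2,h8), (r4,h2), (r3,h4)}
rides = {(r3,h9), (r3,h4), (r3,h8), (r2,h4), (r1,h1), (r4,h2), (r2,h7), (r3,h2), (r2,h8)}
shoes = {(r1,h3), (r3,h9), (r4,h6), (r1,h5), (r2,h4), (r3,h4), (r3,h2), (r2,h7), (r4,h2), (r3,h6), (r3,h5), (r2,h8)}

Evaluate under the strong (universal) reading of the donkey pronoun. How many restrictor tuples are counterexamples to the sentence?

1

"it" takes "a horse" as antecedent — a donkey pronoun bound across the clause boundary.
Strong reading: for every (r,h) with owns(r,h), rides(r,h) ∧ shoes(r,h).
Restrictor pairs: (r2,h8) ✓  (r3,h2) ✓  (r3,h4) ✓  (r3,h8) ✗  (r3,h9) ✓  (r4,h2) ✓
Counterexamples (restrictor pairs failing the scope): 1.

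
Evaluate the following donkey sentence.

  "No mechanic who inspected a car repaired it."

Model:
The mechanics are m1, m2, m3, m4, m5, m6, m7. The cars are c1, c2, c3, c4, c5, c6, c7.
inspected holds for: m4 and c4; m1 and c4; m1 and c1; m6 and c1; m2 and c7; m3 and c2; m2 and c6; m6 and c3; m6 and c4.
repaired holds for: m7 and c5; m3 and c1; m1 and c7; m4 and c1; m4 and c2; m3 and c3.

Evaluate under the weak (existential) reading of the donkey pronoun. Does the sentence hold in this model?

"it" takes "a car" as antecedent — a donkey pronoun bound across the clause boundary.
Truth condition: for no (m,c) with inspected(m,c) does repaired(m,c) hold.
Restrictor pairs — does the scope hold? (m1,c1):fails  (m1,c4):fails  (m2,c6):fails  (m2,c7):fails  (m3,c2):fails  (m4,c4):fails  (m6,c1):fails  (m6,c3):fails  (m6,c4):fails
Scope holds for no restrictor pair, so the sentence is true.

True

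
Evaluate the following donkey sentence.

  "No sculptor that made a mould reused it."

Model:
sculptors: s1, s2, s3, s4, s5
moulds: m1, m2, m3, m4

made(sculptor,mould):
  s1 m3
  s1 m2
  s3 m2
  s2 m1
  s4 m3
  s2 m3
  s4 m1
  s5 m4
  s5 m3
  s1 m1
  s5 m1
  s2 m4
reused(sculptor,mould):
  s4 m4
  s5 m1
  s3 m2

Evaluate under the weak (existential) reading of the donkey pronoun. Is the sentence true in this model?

False

"it" takes "a mould" as antecedent — a donkey pronoun bound across the clause boundary.
Truth condition: for no (s,m) with made(s,m) does reused(s,m) hold.
Restrictor pairs — does the scope hold? (s1,m1):fails  (s1,m2):fails  (s1,m3):fails  (s2,m1):fails  (s2,m3):fails  (s2,m4):fails  (s3,m2):holds  (s4,m1):fails  (s4,m3):fails  (s5,m1):holds  (s5,m3):fails  (s5,m4):fails
Scope holds for 2 pair(s), so the sentence is false.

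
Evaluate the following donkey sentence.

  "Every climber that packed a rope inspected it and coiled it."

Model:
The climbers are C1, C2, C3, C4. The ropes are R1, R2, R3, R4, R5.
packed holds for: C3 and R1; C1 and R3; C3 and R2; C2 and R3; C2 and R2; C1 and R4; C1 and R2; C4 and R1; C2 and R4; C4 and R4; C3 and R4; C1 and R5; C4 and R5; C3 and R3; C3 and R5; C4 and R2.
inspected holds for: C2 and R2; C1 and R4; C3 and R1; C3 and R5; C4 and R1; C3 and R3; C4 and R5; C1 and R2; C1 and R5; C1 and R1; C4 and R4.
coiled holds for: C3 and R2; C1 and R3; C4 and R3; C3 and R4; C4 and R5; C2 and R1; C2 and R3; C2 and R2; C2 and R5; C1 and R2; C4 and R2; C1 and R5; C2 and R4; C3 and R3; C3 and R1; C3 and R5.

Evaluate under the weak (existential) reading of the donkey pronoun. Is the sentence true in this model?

"it" takes "a rope" as antecedent — a donkey pronoun bound across the clause boundary.
Weak reading: every climber c with some packed-rope has at least one packed-rope r such that inspected(c,r) ∧ coiled(c,r).
Per climber: C1:✓  C2:✓  C3:✓  C4:✓
Every climber in the restrictor has a witness.

True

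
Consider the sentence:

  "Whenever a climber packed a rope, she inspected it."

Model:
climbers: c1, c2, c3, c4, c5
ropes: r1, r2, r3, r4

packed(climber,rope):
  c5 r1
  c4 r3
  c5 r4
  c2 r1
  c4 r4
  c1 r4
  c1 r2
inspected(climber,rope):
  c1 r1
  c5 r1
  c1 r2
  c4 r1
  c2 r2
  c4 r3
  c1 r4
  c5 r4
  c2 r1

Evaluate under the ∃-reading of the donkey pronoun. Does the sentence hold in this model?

True

"it" takes "a rope" as antecedent — a donkey pronoun bound across the clause boundary.
Weak reading: every climber c with some packed-rope has at least one packed-rope r such that inspected(c,r).
Per climber: c1:✓  c2:✓  c4:✓  c5:✓
Every climber in the restrictor has a witness.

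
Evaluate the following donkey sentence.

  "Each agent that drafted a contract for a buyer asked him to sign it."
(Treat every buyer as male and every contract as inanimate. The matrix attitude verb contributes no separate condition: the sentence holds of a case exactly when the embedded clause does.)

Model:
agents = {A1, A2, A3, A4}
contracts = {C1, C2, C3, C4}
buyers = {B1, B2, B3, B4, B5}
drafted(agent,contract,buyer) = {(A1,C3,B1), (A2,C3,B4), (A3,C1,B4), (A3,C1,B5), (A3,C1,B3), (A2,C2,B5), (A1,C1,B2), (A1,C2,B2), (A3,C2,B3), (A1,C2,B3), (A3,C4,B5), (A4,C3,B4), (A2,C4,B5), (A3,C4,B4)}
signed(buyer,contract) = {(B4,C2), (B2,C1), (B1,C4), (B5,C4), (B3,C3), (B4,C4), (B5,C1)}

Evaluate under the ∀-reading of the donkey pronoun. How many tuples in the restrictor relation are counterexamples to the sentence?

9

"him" takes "a buyer" as antecedent and "it" takes "a contract"; both are donkey pronouns co-varying with the restrictor.
Strong reading: for every (a,c,b) with drafted(a,c,b), signed(b,c).
Restrictor triples: (A1,C1,B2)→signed(B2,C1) ✓  (A1,C2,B2)→signed(B2,C2) ✗  (A1,C2,B3)→signed(B3,C2) ✗  (A1,C3,B1)→signed(B1,C3) ✗  (A2,C2,B5)→signed(B5,C2) ✗  (A2,C3,B4)→signed(B4,C3) ✗  (A2,C4,B5)→signed(B5,C4) ✓  (A3,C1,B3)→signed(B3,C1) ✗  (A3,C1,B4)→signed(B4,C1) ✗  (A3,C1,B5)→signed(B5,C1) ✓  (A3,C2,B3)→signed(B3,C2) ✗  (A3,C4,B4)→signed(B4,C4) ✓  (A3,C4,B5)→signed(B5,C4) ✓  (A4,C3,B4)→signed(B4,C3) ✗
Counterexamples (restrictor triples failing the scope): 9.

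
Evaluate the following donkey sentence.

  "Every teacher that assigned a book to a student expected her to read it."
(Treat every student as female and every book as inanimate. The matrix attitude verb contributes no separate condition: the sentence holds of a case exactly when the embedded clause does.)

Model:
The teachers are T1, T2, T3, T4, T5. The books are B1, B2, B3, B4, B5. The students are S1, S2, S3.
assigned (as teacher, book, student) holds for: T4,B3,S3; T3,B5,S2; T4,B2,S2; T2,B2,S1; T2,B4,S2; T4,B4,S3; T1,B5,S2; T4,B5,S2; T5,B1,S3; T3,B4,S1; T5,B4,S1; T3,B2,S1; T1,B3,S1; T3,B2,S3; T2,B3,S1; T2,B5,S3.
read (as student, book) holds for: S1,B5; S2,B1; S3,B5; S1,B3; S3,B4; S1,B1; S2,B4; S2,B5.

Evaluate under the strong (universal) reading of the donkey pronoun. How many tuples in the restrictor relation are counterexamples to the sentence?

8

"her" takes "a student" as antecedent and "it" takes "a book"; both are donkey pronouns co-varying with the restrictor.
Strong reading: for every (t,b,s) with assigned(t,b,s), read(s,b).
Restrictor triples: (T1,B3,S1)→read(S1,B3) ✓  (T1,B5,S2)→read(S2,B5) ✓  (T2,B2,S1)→read(S1,B2) ✗  (T2,B3,S1)→read(S1,B3) ✓  (T2,B4,S2)→read(S2,B4) ✓  (T2,B5,S3)→read(S3,B5) ✓  (T3,B2,S1)→read(S1,B2) ✗  (T3,B2,S3)→read(S3,B2) ✗  (T3,B4,S1)→read(S1,B4) ✗  (T3,B5,S2)→read(S2,B5) ✓  (T4,B2,S2)→read(S2,B2) ✗  (T4,B3,S3)→read(S3,B3) ✗  (T4,B4,S3)→read(S3,B4) ✓  (T4,B5,S2)→read(S2,B5) ✓  (T5,B1,S3)→read(S3,B1) ✗  (T5,B4,S1)→read(S1,B4) ✗
Counterexamples (restrictor triples failing the scope): 8.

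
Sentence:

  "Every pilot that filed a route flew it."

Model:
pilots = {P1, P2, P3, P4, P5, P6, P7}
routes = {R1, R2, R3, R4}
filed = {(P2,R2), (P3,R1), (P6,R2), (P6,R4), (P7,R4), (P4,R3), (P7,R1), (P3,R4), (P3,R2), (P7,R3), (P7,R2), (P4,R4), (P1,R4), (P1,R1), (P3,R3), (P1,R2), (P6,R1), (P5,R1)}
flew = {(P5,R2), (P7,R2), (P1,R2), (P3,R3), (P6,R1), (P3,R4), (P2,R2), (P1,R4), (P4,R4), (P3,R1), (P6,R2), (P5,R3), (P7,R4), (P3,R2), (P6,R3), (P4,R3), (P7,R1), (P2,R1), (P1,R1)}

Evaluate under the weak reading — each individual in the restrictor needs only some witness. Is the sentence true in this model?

False

"it" takes "a route" as antecedent — a donkey pronoun bound across the clause boundary.
Weak reading: every pilot p with some filed-route has at least one filed-route r such that flew(p,r).
Per pilot: P1:✓  P2:✓  P3:✓  P4:✓  P5:✗  P6:✓  P7:✓
P5 has no witness among its filed-routes.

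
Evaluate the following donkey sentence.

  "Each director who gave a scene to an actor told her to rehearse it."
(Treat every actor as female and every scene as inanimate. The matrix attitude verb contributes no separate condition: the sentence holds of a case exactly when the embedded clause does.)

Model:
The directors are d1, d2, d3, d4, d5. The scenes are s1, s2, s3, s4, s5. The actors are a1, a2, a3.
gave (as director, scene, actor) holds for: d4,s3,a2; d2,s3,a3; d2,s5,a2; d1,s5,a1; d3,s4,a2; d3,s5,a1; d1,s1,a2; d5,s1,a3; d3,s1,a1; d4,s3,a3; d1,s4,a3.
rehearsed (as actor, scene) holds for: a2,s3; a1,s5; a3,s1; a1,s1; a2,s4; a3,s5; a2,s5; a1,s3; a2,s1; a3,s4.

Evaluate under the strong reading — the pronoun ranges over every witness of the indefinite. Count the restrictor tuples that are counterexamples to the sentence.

2

"her" takes "an actor" as antecedent and "it" takes "a scene"; both are donkey pronouns co-varying with the restrictor.
Strong reading: for every (d,s,a) with gave(d,s,a), rehearsed(a,s).
Restrictor triples: (d1,s1,a2)→rehearsed(a2,s1) ✓  (d1,s4,a3)→rehearsed(a3,s4) ✓  (d1,s5,a1)→rehearsed(a1,s5) ✓  (d2,s3,a3)→rehearsed(a3,s3) ✗  (d2,s5,a2)→rehearsed(a2,s5) ✓  (d3,s1,a1)→rehearsed(a1,s1) ✓  (d3,s4,a2)→rehearsed(a2,s4) ✓  (d3,s5,a1)→rehearsed(a1,s5) ✓  (d4,s3,a2)→rehearsed(a2,s3) ✓  (d4,s3,a3)→rehearsed(a3,s3) ✗  (d5,s1,a3)→rehearsed(a3,s1) ✓
Counterexamples (restrictor triples failing the scope): 2.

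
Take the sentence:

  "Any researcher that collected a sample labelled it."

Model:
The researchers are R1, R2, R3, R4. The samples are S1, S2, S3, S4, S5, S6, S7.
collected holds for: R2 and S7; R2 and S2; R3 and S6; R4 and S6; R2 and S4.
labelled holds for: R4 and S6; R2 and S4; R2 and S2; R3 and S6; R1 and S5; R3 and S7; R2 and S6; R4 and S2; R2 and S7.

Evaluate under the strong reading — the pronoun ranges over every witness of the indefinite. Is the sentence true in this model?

True

"it" takes "a sample" as antecedent — a donkey pronoun bound across the clause boundary.
Strong reading: for every (r,s) with collected(r,s), labelled(r,s).
Restrictor pairs: (R2,S2) ✓  (R2,S4) ✓  (R2,S7) ✓  (R3,S6) ✓  (R4,S6) ✓
Every restrictor pair satisfies the scope.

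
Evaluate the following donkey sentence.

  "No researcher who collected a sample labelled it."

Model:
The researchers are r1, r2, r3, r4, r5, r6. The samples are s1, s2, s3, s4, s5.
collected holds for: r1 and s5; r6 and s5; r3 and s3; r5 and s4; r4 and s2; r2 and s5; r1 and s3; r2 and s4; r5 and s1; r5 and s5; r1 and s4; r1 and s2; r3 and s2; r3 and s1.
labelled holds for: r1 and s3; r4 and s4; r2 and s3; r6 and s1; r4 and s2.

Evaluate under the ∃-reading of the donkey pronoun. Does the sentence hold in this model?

"it" takes "a sample" as antecedent — a donkey pronoun bound across the clause boundary.
Truth condition: for no (r,s) with collected(r,s) does labelled(r,s) hold.
Restrictor pairs — does the scope hold? (r1,s2):fails  (r1,s3):holds  (r1,s4):fails  (r1,s5):fails  (r2,s4):fails  (r2,s5):fails  (r3,s1):fails  (r3,s2):fails  (r3,s3):fails  (r4,s2):holds  (r5,s1):fails  (r5,s4):fails  (r5,s5):fails  (r6,s5):fails
Scope holds for 2 pair(s), so the sentence is false.

False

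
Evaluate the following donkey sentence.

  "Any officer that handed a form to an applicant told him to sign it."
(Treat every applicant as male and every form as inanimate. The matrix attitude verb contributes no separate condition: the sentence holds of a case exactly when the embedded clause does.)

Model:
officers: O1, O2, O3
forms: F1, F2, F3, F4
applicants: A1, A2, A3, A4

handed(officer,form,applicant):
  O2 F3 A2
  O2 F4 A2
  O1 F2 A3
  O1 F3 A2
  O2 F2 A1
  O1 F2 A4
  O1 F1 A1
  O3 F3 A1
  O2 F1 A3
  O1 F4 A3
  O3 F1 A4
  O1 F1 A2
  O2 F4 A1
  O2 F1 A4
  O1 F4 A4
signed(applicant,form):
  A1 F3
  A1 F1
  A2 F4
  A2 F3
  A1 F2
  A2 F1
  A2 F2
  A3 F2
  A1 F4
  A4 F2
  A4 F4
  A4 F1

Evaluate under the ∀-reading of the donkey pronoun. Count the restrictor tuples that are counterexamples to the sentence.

2

"him" takes "an applicant" as antecedent and "it" takes "a form"; both are donkey pronouns co-varying with the restrictor.
Strong reading: for every (o,f,a) with handed(o,f,a), signed(a,f).
Restrictor triples: (O1,F1,A1)→signed(A1,F1) ✓  (O1,F1,A2)→signed(A2,F1) ✓  (O1,F2,A3)→signed(A3,F2) ✓  (O1,F2,A4)→signed(A4,F2) ✓  (O1,F3,A2)→signed(A2,F3) ✓  (O1,F4,A3)→signed(A3,F4) ✗  (O1,F4,A4)→signed(A4,F4) ✓  (O2,F1,A3)→signed(A3,F1) ✗  (O2,F1,A4)→signed(A4,F1) ✓  (O2,F2,A1)→signed(A1,F2) ✓  (O2,F3,A2)→signed(A2,F3) ✓  (O2,F4,A1)→signed(A1,F4) ✓  (O2,F4,A2)→signed(A2,F4) ✓  (O3,F1,A4)→signed(A4,F1) ✓  (O3,F3,A1)→signed(A1,F3) ✓
Counterexamples (restrictor triples failing the scope): 2.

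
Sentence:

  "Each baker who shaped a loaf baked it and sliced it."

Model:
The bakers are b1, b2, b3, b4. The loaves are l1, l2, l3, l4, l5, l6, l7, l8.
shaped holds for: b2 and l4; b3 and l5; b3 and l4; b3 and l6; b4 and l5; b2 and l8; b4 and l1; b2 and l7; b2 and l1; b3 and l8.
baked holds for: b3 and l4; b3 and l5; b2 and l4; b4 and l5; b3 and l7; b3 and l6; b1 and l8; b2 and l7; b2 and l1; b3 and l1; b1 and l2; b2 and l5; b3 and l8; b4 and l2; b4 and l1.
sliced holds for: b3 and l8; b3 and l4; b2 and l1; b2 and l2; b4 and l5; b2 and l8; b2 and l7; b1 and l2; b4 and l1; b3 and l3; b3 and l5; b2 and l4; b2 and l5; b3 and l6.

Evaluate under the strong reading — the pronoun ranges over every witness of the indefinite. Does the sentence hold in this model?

"it" takes "a loaf" as antecedent — a donkey pronoun bound across the clause boundary.
Strong reading: for every (b,l) with shaped(b,l), baked(b,l) ∧ sliced(b,l).
Restrictor pairs: (b2,l1) ✓  (b2,l4) ✓  (b2,l7) ✓  (b2,l8) ✗  (b3,l4) ✓  (b3,l5) ✓  (b3,l6) ✓  (b3,l8) ✓  (b4,l1) ✓  (b4,l5) ✓
Counterexample: (b2,l8) is in shaped but fails the scope.

False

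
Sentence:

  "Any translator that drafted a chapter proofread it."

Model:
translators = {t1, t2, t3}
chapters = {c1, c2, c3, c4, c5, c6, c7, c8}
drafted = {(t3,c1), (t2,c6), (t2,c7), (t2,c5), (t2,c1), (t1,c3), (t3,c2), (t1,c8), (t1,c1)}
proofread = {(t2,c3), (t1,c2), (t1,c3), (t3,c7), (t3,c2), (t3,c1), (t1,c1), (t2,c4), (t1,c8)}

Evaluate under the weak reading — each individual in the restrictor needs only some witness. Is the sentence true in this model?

"it" takes "a chapter" as antecedent — a donkey pronoun bound across the clause boundary.
Weak reading: every translator t with some drafted-chapter has at least one drafted-chapter c such that proofread(t,c).
Per translator: t1:✓  t2:✗  t3:✓
t2 has no witness among its drafted-chapters.

False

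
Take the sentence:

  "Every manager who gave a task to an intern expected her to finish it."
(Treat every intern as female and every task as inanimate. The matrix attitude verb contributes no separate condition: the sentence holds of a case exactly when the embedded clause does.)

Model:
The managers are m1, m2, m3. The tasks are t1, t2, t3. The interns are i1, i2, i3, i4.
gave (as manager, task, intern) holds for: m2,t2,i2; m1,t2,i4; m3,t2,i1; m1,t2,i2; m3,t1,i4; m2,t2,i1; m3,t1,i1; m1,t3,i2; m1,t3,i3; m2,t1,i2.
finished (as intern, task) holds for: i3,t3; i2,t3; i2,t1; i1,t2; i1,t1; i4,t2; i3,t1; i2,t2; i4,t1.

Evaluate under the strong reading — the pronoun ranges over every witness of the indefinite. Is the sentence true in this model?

"her" takes "an intern" as antecedent and "it" takes "a task"; both are donkey pronouns co-varying with the restrictor.
Strong reading: for every (m,t,i) with gave(m,t,i), finished(i,t).
Restrictor triples: (m1,t2,i2)→finished(i2,t2) ✓  (m1,t2,i4)→finished(i4,t2) ✓  (m1,t3,i2)→finished(i2,t3) ✓  (m1,t3,i3)→finished(i3,t3) ✓  (m2,t1,i2)→finished(i2,t1) ✓  (m2,t2,i1)→finished(i1,t2) ✓  (m2,t2,i2)→finished(i2,t2) ✓  (m3,t1,i1)→finished(i1,t1) ✓  (m3,t1,i4)→finished(i4,t1) ✓  (m3,t2,i1)→finished(i1,t2) ✓
Every restrictor triple satisfies the scope.

True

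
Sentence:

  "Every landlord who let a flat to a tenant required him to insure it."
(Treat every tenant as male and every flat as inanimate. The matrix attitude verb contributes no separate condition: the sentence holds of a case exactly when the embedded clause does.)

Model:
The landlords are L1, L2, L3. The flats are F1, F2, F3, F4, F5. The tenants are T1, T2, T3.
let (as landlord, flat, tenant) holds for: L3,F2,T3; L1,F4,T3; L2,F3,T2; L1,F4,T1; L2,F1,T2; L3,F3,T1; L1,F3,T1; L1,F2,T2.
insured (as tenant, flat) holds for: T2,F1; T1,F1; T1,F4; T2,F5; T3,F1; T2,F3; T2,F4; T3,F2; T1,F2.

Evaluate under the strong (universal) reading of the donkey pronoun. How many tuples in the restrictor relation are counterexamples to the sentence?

4

"him" takes "a tenant" as antecedent and "it" takes "a flat"; both are donkey pronouns co-varying with the restrictor.
Strong reading: for every (l,f,t) with let(l,f,t), insured(t,f).
Restrictor triples: (L1,F2,T2)→insured(T2,F2) ✗  (L1,F3,T1)→insured(T1,F3) ✗  (L1,F4,T1)→insured(T1,F4) ✓  (L1,F4,T3)→insured(T3,F4) ✗  (L2,F1,T2)→insured(T2,F1) ✓  (L2,F3,T2)→insured(T2,F3) ✓  (L3,F2,T3)→insured(T3,F2) ✓  (L3,F3,T1)→insured(T1,F3) ✗
Counterexamples (restrictor triples failing the scope): 4.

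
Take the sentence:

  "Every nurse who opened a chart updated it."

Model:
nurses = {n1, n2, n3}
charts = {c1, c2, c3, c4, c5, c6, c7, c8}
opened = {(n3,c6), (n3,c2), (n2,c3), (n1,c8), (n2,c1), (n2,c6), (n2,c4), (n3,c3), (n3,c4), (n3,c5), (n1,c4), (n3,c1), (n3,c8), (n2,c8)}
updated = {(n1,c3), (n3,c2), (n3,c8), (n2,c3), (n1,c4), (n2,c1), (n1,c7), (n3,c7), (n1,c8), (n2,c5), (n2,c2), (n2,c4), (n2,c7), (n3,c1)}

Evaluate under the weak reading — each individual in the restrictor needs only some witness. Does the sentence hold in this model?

"it" takes "a chart" as antecedent — a donkey pronoun bound across the clause boundary.
Weak reading: every nurse n with some opened-chart has at least one opened-chart c such that updated(n,c).
Per nurse: n1:✓  n2:✓  n3:✓
Every nurse in the restrictor has a witness.

True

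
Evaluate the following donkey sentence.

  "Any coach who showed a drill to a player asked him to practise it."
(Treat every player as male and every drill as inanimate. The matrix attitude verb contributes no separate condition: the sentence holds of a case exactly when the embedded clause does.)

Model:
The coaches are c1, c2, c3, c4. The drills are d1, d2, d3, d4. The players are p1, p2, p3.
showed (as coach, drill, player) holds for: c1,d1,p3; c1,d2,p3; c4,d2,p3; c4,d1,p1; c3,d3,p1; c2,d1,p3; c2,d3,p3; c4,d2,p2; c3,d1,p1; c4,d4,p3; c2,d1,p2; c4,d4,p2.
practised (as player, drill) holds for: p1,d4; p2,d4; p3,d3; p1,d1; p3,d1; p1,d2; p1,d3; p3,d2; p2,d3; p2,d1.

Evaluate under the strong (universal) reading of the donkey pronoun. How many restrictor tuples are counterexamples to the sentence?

2

"him" takes "a player" as antecedent and "it" takes "a drill"; both are donkey pronouns co-varying with the restrictor.
Strong reading: for every (c,d,p) with showed(c,d,p), practised(p,d).
Restrictor triples: (c1,d1,p3)→practised(p3,d1) ✓  (c1,d2,p3)→practised(p3,d2) ✓  (c2,d1,p2)→practised(p2,d1) ✓  (c2,d1,p3)→practised(p3,d1) ✓  (c2,d3,p3)→practised(p3,d3) ✓  (c3,d1,p1)→practised(p1,d1) ✓  (c3,d3,p1)→practised(p1,d3) ✓  (c4,d1,p1)→practised(p1,d1) ✓  (c4,d2,p2)→practised(p2,d2) ✗  (c4,d2,p3)→practised(p3,d2) ✓  (c4,d4,p2)→practised(p2,d4) ✓  (c4,d4,p3)→practised(p3,d4) ✗
Counterexamples (restrictor triples failing the scope): 2.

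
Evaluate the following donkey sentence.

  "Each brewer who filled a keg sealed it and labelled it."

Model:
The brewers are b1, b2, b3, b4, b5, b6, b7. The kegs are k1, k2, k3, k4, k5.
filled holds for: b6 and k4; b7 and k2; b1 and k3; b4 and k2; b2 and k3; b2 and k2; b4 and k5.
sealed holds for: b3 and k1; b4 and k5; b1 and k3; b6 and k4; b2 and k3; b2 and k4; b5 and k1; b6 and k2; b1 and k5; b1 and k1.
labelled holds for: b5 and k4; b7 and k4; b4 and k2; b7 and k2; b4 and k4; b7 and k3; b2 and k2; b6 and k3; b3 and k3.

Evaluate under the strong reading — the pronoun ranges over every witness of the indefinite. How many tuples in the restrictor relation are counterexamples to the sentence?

"it" takes "a keg" as antecedent — a donkey pronoun bound across the clause boundary.
Strong reading: for every (b,k) with filled(b,k), sealed(b,k) ∧ labelled(b,k).
Restrictor pairs: (b1,k3) ✗  (b2,k2) ✗  (b2,k3) ✗  (b4,k2) ✗  (b4,k5) ✗  (b6,k4) ✗  (b7,k2) ✗
Counterexamples (restrictor pairs failing the scope): 7.

7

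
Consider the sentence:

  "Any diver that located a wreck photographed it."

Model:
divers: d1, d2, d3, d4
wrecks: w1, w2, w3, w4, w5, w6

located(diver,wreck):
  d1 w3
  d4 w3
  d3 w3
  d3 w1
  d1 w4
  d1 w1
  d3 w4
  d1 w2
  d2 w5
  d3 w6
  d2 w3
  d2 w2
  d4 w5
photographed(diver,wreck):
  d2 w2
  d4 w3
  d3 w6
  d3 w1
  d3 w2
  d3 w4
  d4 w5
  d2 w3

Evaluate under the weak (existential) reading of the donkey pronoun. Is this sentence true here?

"it" takes "a wreck" as antecedent — a donkey pronoun bound across the clause boundary.
Weak reading: every diver d with some located-wreck has at least one located-wreck w such that photographed(d,w).
Per diver: d1:✗  d2:✓  d3:✓  d4:✓
d1 has no witness among its located-wrecks.

False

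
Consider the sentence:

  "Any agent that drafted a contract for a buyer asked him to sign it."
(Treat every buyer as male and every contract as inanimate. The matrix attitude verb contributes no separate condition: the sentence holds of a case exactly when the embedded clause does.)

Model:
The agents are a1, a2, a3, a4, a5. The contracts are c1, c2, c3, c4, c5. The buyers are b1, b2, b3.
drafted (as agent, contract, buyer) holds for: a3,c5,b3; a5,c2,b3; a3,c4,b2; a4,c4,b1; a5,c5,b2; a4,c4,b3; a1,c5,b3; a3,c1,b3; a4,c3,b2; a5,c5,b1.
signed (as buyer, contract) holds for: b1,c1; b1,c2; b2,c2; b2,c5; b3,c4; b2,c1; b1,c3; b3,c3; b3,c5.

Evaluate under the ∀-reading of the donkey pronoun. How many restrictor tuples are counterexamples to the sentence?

6

"him" takes "a buyer" as antecedent and "it" takes "a contract"; both are donkey pronouns co-varying with the restrictor.
Strong reading: for every (a,c,b) with drafted(a,c,b), signed(b,c).
Restrictor triples: (a1,c5,b3)→signed(b3,c5) ✓  (a3,c1,b3)→signed(b3,c1) ✗  (a3,c4,b2)→signed(b2,c4) ✗  (a3,c5,b3)→signed(b3,c5) ✓  (a4,c3,b2)→signed(b2,c3) ✗  (a4,c4,b1)→signed(b1,c4) ✗  (a4,c4,b3)→signed(b3,c4) ✓  (a5,c2,b3)→signed(b3,c2) ✗  (a5,c5,b1)→signed(b1,c5) ✗  (a5,c5,b2)→signed(b2,c5) ✓
Counterexamples (restrictor triples failing the scope): 6.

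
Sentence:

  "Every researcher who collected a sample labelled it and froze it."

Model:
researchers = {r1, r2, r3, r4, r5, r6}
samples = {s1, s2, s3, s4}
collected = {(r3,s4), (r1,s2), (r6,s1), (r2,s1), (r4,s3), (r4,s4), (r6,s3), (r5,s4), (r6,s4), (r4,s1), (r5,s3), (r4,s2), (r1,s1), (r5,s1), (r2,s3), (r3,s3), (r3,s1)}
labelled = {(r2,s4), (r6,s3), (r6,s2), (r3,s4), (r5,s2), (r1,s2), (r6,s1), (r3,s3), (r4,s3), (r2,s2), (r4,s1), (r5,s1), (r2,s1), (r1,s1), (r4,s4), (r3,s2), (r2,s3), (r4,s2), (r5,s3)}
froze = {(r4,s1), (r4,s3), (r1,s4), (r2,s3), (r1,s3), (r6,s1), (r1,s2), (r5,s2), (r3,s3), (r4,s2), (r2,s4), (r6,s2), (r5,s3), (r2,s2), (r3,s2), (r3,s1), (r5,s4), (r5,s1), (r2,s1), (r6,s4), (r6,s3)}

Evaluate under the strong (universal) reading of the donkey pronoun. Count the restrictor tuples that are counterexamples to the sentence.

"it" takes "a sample" as antecedent — a donkey pronoun bound across the clause boundary.
Strong reading: for every (r,s) with collected(r,s), labelled(r,s) ∧ froze(r,s).
Restrictor pairs: (r1,s1) ✗  (r1,s2) ✓  (r2,s1) ✓  (r2,s3) ✓  (r3,s1) ✗  (r3,s3) ✓  (r3,s4) ✗  (r4,s1) ✓  (r4,s2) ✓  (r4,s3) ✓  (r4,s4) ✗  (r5,s1) ✓  (r5,s3) ✓  (r5,s4) ✗  (r6,s1) ✓  (r6,s3) ✓  (r6,s4) ✗
Counterexamples (restrictor pairs failing the scope): 6.

6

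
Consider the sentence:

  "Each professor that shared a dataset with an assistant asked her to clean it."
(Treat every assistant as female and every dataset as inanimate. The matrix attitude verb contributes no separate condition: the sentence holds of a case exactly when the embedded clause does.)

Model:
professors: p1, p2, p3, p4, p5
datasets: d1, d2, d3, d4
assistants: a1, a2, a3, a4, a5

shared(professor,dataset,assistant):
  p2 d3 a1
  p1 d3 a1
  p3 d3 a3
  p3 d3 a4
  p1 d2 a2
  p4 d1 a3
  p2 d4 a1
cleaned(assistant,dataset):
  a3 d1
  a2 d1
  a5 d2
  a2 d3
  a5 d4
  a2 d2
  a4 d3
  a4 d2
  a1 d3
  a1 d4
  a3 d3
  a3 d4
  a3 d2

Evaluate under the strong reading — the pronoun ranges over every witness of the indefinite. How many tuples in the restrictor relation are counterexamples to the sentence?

0

"her" takes "an assistant" as antecedent and "it" takes "a dataset"; both are donkey pronouns co-varying with the restrictor.
Strong reading: for every (p,d,a) with shared(p,d,a), cleaned(a,d).
Restrictor triples: (p1,d2,a2)→cleaned(a2,d2) ✓  (p1,d3,a1)→cleaned(a1,d3) ✓  (p2,d3,a1)→cleaned(a1,d3) ✓  (p2,d4,a1)→cleaned(a1,d4) ✓  (p3,d3,a3)→cleaned(a3,d3) ✓  (p3,d3,a4)→cleaned(a4,d3) ✓  (p4,d1,a3)→cleaned(a3,d1) ✓
Counterexamples (restrictor triples failing the scope): 0.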